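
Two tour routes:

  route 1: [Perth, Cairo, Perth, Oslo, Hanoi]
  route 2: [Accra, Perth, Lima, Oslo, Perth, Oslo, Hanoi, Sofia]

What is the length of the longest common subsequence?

4

Match Perth [1,2], then Perth [3,5], then Oslo [4,6], then Hanoi [5,7] — 4 stops in the same relative order in both, and the DP table's final entry dp[5][8] is also 4, so no common subsequence is longer.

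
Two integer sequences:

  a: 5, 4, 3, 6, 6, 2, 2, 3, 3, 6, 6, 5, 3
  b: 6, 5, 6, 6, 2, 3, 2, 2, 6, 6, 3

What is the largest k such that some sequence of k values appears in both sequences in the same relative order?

Match 5 (a #1, b #2); then 6 (a #4, b #3); then 6 (a #5, b #4); then 2 (a #6, b #7); then 2 (a #7, b #8); then 6 (a #10, b #9); then 6 (a #11, b #10); then 3 (a #13, b #11) — 8 values in the same relative order in both, and the DP table's final entry dp[13][11] is also 8, so no common subsequence is longer.

8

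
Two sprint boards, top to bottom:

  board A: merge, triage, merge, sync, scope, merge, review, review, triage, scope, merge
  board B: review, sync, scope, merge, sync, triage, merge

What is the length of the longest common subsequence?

5

One common subsequence of length 5: sync at board A[4]=board B[2], scope at board A[5]=board B[3], merge at board A[6]=board B[4], triage at board A[9]=board B[6], merge at board A[11]=board B[7]. dp[11][7] = 5 confirms this is the maximum.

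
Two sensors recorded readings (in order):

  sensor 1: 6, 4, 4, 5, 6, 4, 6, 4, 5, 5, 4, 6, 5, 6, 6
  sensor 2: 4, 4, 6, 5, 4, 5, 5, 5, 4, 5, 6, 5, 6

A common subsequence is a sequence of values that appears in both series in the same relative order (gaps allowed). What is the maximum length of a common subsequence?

One common subsequence of length 10: 4 at sensor 1[2]=sensor 2[1] → 4 at sensor 1[3]=sensor 2[2] → 5 at sensor 1[4]=sensor 2[4] → 4 at sensor 1[6]=sensor 2[5] → 5 at sensor 1[9]=sensor 2[7] → 5 at sensor 1[10]=sensor 2[8] → 4 at sensor 1[11]=sensor 2[9] → 6 at sensor 1[12]=sensor 2[11] → 5 at sensor 1[13]=sensor 2[12] → 6 at sensor 1[15]=sensor 2[13], and the DP table's final entry dp[15][13] is also 10, so no common subsequence is longer.

10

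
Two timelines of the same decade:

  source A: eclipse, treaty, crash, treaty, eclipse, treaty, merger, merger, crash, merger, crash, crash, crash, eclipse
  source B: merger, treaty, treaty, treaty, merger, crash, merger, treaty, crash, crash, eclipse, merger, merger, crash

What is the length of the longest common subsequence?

9

Pick treaty at source A[2]=source B[2], then treaty at source A[4]=source B[3], then treaty at source A[6]=source B[4], then merger at source A[8]=source B[5], then crash at source A[9]=source B[6], then merger at source A[10]=source B[7], then crash at source A[11]=source B[9], then crash at source A[12]=source B[10], then crash at source A[13]=source B[14]; all 9 events appear in both, in order. dp[14][14] = 9 confirms this is the maximum.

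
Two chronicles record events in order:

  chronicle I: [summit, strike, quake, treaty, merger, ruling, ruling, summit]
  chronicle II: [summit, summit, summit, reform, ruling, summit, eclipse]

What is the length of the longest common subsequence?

3

Pick summit (chronicle I #1, chronicle II #3); then ruling (chronicle I #7, chronicle II #5); then summit (chronicle I #8, chronicle II #6); all 3 events appear in both, in order, and the DP table's final entry dp[8][7] is also 3, so no common subsequence is longer.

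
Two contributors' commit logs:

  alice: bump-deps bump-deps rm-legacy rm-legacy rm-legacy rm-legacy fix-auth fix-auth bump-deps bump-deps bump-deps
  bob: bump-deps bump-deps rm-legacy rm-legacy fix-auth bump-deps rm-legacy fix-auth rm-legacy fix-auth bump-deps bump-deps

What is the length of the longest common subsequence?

Taking bump-deps (alice #1, bob #1), bump-deps (alice #2, bob #2), rm-legacy (alice #3, bob #3), rm-legacy (alice #4, bob #4), rm-legacy (alice #5, bob #7), rm-legacy (alice #6, bob #9), fix-auth (alice #8, bob #10), bump-deps (alice #10, bob #11), bump-deps (alice #11, bob #12) gives a common subsequence of length 9. dp[11][12] = 9 confirms this is the maximum.

9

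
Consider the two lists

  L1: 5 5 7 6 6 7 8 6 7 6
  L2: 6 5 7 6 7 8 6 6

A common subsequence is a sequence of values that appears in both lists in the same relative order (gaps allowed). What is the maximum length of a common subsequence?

Taking 5 (L1 #2, L2 #2) → 7 (L1 #3, L2 #3) → 6 (L1 #5, L2 #4) → 7 (L1 #6, L2 #5) → 8 (L1 #7, L2 #6) → 6 (L1 #8, L2 #7) → 6 (L1 #10, L2 #8) gives a common subsequence of length 7. dp[10][8] = 7 confirms this is the maximum.

7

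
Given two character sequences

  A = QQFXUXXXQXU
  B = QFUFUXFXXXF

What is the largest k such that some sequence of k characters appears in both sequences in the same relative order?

7

Let dp[i][j] be the LCS length of the first i characters of A and the first j characters of B. dp[i][j] = dp[i-1][j-1]+1 when the i-th and j-th characters match, else max(dp[i-1][j], dp[i][j-1]).
    ·  Q  F  U  F  U  X  F  X  X  X  F
 ·  0  0  0  0  0  0  0  0  0  0  0  0
 Q  0  1  1  1  1  1  1  1  1  1  1  1
 Q  0  1  1  1  1  1  1  1  1  1  1  1
 F  0  1  2  2  2  2  2  2  2  2  2  2
 X  0  1  2  2  2  2  3  3  3  3  3  3
 U  0  1  2  3  3  3  3  3  3  3  3  3
 X  0  1  2  3  3  3  4  4  4  4  4  4
 X  0  1  2  3  3  3  4  4  5  5  5  5
 X  0  1  2  3  3  3  4  4  5  6  6  6
 Q  0  1  2  3  3  3  4  4  5  6  6  6
 X  0  1  2  3  3  3  4  4  5  6  7  7
 U  0  1  2  3  3  4  4  4  5  6  7  7
dp[11][11] = 7. One LCS (by backtracking along matches): QFUXXXX.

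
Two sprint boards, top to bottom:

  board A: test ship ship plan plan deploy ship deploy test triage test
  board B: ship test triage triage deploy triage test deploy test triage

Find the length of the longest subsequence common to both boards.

5

Taking test at board A[1]=board B[2], deploy at board A[6]=board B[5], deploy at board A[8]=board B[8], test at board A[9]=board B[9], triage at board A[10]=board B[10] gives a common subsequence of length 5. The LCS DP gives dp[11][10] = 5, so this is optimal.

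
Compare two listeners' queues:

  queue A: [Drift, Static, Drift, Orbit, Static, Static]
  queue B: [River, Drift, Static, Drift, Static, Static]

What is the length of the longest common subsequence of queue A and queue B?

5

Taking Drift [1,2], then Static [2,3], then Drift [3,4], then Static [5,5], then Static [6,6] gives a common subsequence of length 5. Since dp[6][6] = 5, nothing longer is possible.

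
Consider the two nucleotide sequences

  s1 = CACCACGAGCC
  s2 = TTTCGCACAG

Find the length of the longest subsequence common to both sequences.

Let dp[i][j] be the LCS length of the first i bases of s1 and the first j bases of s2. dp[i][j] = dp[i-1][j-1]+1 when the i-th and j-th bases match, else max(dp[i-1][j], dp[i][j-1]).
    ·  T  T  T  C  G  C  A  C  A  G
 ·  0  0  0  0  0  0  0  0  0  0  0
 C  0  0  0  0  1  1  1  1  1  1  1
 A  0  0  0  0  1  1  1  2  2  2  2
 C  0  0  0  0  1  1  2  2  3  3  3
 C  0  0  0  0  1  1  2  2  3  3  3
 A  0  0  0  0  1  1  2  3  3  4  4
 C  0  0  0  0  1  1  2  3  4  4  4
 G  0  0  0  0  1  2  2  3  4  4  5
 A  0  0  0  0  1  2  2  3  4  5  5
 G  0  0  0  0  1  2  2  3  4  5  6
 C  0  0  0  0  1  2  3  3  4  5  6
 C  0  0  0  0  1  2  3  3  4  5  6
dp[11][10] = 6. One LCS (by backtracking along matches): CCACAG.

6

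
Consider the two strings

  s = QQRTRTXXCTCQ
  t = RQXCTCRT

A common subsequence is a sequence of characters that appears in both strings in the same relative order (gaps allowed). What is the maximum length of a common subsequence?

Match Q (s #2, t #2) → X (s #8, t #3) → C (s #9, t #4) → T (s #10, t #5) → C (s #11, t #6) — 5 characters in the same relative order in both. The LCS DP gives dp[12][8] = 5, so this is optimal.

5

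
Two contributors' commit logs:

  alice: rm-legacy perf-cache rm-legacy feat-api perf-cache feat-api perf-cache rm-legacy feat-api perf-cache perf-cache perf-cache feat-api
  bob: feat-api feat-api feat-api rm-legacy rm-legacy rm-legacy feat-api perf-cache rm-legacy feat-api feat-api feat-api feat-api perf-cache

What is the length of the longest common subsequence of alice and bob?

7

Pick rm-legacy (alice #1, bob #6), then perf-cache (alice #2, bob #8), then rm-legacy (alice #3, bob #9), then feat-api (alice #4, bob #11), then feat-api (alice #6, bob #12), then feat-api (alice #9, bob #13), then perf-cache (alice #12, bob #14); all 7 commits appear in both, in order, and the DP table's final entry dp[13][14] is also 7, so no common subsequence is longer.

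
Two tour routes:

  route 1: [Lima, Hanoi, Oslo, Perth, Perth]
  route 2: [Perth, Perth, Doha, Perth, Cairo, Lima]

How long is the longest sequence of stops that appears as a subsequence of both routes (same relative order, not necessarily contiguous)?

One common subsequence of length 2: Perth (route 1 #4, route 2 #2), then Perth (route 1 #5, route 2 #4). The LCS DP gives dp[5][6] = 2, so this is optimal.

2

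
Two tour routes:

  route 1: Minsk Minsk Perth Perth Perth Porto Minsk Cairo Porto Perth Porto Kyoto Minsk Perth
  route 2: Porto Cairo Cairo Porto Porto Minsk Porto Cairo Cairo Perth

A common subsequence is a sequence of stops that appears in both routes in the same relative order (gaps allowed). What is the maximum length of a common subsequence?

6

Taking Porto [6,1]; then Cairo [8,3]; then Porto [9,4]; then Porto [11,5]; then Minsk [13,6]; then Perth [14,10] gives a common subsequence of length 6, and the DP table's final entry dp[14][10] is also 6, so no common subsequence is longer.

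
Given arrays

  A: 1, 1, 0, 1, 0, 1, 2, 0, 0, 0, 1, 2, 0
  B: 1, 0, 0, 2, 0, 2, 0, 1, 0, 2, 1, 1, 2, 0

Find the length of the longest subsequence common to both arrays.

One common subsequence of length 10: 1 [2,1]; then 0 [3,2]; then 0 [5,3]; then 2 [7,4]; then 0 [8,5]; then 0 [9,7]; then 0 [10,9]; then 1 [11,12]; then 2 [12,13]; then 0 [13,14], and the DP table's final entry dp[13][14] is also 10, so no common subsequence is longer.

10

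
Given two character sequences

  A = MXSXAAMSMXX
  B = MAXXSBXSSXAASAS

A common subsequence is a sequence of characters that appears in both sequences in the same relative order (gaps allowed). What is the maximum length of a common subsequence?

7

Pick M (A #1, B #1); then X (A #2, B #7); then S (A #3, B #9); then X (A #4, B #10); then A (A #5, B #12); then A (A #6, B #14); then S (A #8, B #15); all 7 characters appear in both, in order. The LCS DP gives dp[11][15] = 7, so this is optimal.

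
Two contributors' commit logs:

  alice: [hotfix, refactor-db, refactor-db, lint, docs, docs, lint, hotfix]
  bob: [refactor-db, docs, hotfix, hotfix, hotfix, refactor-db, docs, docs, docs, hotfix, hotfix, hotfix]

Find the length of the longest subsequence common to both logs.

Taking hotfix [1,5], then refactor-db [2,6], then docs [5,8], then docs [6,9], then hotfix [8,12] gives a common subsequence of length 5. Since dp[8][12] = 5, nothing longer is possible.

5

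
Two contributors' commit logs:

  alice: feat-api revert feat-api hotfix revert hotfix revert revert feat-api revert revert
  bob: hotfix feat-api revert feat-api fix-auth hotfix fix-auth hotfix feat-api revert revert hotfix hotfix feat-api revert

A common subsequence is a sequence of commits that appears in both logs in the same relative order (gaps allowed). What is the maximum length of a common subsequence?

9

One common subsequence of length 9: feat-api at alice[1]=bob[2] → revert at alice[2]=bob[3] → feat-api at alice[3]=bob[4] → hotfix at alice[4]=bob[6] → hotfix at alice[6]=bob[8] → revert at alice[7]=bob[10] → revert at alice[8]=bob[11] → feat-api at alice[9]=bob[14] → revert at alice[11]=bob[15]. The LCS DP gives dp[11][15] = 9, so this is optimal.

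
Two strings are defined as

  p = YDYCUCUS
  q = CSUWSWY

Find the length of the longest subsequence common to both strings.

Let dp[i][j] be the LCS length of the first i characters of p and the first j characters of q. dp[i][j] = dp[i-1][j-1]+1 when the i-th and j-th characters match, else max(dp[i-1][j], dp[i][j-1]).
    ·  C  S  U  W  S  W  Y
 ·  0  0  0  0  0  0  0  0
 Y  0  0  0  0  0  0  0  1
 D  0  0  0  0  0  0  0  1
 Y  0  0  0  0  0  0  0  1
 C  0  1  1  1  1  1  1  1
 U  0  1  1  2  2  2  2  2
 C  0  1  1  2  2  2  2  2
 U  0  1  1  2  2  2  2  2
 S  0  1  2  2  2  3  3  3
dp[8][7] = 3. One LCS (by backtracking along matches): CUS.

3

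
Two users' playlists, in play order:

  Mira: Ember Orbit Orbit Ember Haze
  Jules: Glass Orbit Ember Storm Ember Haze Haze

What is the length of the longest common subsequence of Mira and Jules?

3

Pick Ember [1,3], then Ember [4,5], then Haze [5,7]; all 3 songs appear in both, in order. dp[5][7] = 3 confirms this is the maximum.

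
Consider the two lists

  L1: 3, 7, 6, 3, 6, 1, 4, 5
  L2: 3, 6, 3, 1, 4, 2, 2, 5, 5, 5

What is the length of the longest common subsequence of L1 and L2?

One common subsequence of length 6: 3 (L1 #1, L2 #1), 6 (L1 #3, L2 #2), 3 (L1 #4, L2 #3), 1 (L1 #6, L2 #4), 4 (L1 #7, L2 #5), 5 (L1 #8, L2 #10). The LCS DP gives dp[8][10] = 6, so this is optimal.

6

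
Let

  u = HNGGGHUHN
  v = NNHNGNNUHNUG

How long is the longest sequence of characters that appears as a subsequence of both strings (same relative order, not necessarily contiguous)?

6

Taking H (u #1, v #3); then N (u #2, v #4); then G (u #3, v #5); then U (u #7, v #8); then H (u #8, v #9); then N (u #9, v #10) gives a common subsequence of length 6, and the DP table's final entry dp[9][12] is also 6, so no common subsequence is longer.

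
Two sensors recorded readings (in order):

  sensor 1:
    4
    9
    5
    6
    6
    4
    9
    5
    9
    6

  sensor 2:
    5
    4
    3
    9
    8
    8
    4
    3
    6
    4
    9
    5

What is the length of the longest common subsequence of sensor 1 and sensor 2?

One common subsequence of length 6: 4 [1,2], then 9 [2,4], then 6 [5,9], then 4 [6,10], then 9 [7,11], then 5 [8,12]. dp[10][12] = 6 confirms this is the maximum.

6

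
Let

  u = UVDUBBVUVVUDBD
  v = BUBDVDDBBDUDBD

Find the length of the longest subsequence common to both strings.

9

One common subsequence of length 9: U [1,2], V [2,5], D [3,7], B [5,8], B [6,9], U [11,11], D [12,12], B [13,13], D [14,14]. The LCS DP gives dp[14][14] = 9, so this is optimal.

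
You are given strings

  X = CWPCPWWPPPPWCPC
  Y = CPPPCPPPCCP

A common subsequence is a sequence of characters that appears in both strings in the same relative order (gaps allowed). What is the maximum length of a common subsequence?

9

Taking C [1,1]; then P [3,2]; then P [5,3]; then P [8,4]; then P [9,6]; then P [10,7]; then P [11,8]; then C [13,10]; then P [14,11] gives a common subsequence of length 9. dp[15][11] = 9 confirms this is the maximum.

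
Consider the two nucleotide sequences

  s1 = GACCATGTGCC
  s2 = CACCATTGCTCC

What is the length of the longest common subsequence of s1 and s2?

9

Let dp[i][j] be the LCS length of the first i bases of s1 and the first j bases of s2. dp[i][j] = dp[i-1][j-1]+1 when the i-th and j-th bases match, else max(dp[i-1][j], dp[i][j-1]).
    ·  C  A  C  C  A  T  T  G  C  T  C  C
 ·  0  0  0  0  0  0  0  0  0  0  0  0  0
 G  0  0  0  0  0  0  0  0  1  1  1  1  1
 A  0  0  1  1  1  1  1  1  1  1  1  1  1
 C  0  1  1  2  2  2  2  2  2  2  2  2  2
 C  0  1  1  2  3  3  3  3  3  3  3  3  3
 A  0  1  2  2  3  4  4  4  4  4  4  4  4
 T  0  1  2  2  3  4  5  5  5  5  5  5  5
 G  0  1  2  2  3  4  5  5  6  6  6  6  6
 T  0  1  2  2  3  4  5  6  6  6  7  7  7
 G  0  1  2  2  3  4  5  6  7  7  7  7  7
 C  0  1  2  3  3  4  5  6  7  8  8  8  8
 C  0  1  2  3  4  4  5  6  7  8  8  9  9
dp[11][12] = 9. One LCS (by backtracking along matches): ACCATGTCC.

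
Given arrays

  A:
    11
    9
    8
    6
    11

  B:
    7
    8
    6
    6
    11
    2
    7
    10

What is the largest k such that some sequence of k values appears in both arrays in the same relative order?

Taking 8 at A[3]=B[2] → 6 at A[4]=B[4] → 11 at A[5]=B[5] gives a common subsequence of length 3. dp[5][8] = 3 confirms this is the maximum.

3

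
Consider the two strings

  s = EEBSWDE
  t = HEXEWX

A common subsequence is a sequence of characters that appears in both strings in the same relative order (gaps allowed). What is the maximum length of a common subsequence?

One common subsequence of length 3: E at s[1]=t[2], then E at s[2]=t[4], then W at s[5]=t[5]. Since dp[7][6] = 3, nothing longer is possible.

3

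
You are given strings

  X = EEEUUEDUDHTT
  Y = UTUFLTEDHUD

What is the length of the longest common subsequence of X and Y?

6

Let dp[i][j] be the LCS length of the first i characters of X and the first j characters of Y. dp[i][j] = dp[i-1][j-1]+1 when the i-th and j-th characters match, else max(dp[i-1][j], dp[i][j-1]).
    ·  U  T  U  F  L  T  E  D  H  U  D
 ·  0  0  0  0  0  0  0  0  0  0  0  0
 E  0  0  0  0  0  0  0  1  1  1  1  1
 E  0  0  0  0  0  0  0  1  1  1  1  1
 E  0  0  0  0  0  0  0  1  1  1  1  1
 U  0  1  1  1  1  1  1  1  1  1  2  2
 U  0  1  1  2  2  2  2  2  2  2  2  2
 E  0  1  1  2  2  2  2  3  3  3  3  3
 D  0  1  1  2  2  2  2  3  4  4  4  4
 U  0  1  1  2  2  2  2  3  4  4  5  5
 D  0  1  1  2  2  2  2  3  4  4  5  6
 H  0  1  1  2  2  2  2  3  4  5  5  6
 T  0  1  2  2  2  2  3  3  4  5  5  6
 T  0  1  2  2  2  2  3  3  4  5  5  6
dp[12][11] = 6. One LCS (by backtracking along matches): UUEDUD.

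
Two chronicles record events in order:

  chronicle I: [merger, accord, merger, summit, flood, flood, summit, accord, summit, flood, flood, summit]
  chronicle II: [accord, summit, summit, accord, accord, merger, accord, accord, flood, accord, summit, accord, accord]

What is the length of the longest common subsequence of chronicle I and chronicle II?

One common subsequence of length 6: accord [2,1] → summit [4,2] → summit [7,3] → accord [8,8] → flood [10,9] → summit [12,11]. The LCS DP gives dp[12][13] = 6, so this is optimal.

6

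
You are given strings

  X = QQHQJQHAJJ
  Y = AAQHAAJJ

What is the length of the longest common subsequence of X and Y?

5

Let dp[i][j] be the LCS length of the first i characters of X and the first j characters of Y. dp[i][j] = dp[i-1][j-1]+1 when the i-th and j-th characters match, else max(dp[i-1][j], dp[i][j-1]).
    ·  A  A  Q  H  A  A  J  J
 ·  0  0  0  0  0  0  0  0  0
 Q  0  0  0  1  1  1  1  1  1
 Q  0  0  0  1  1  1  1  1  1
 H  0  0  0  1  2  2  2  2  2
 Q  0  0  0  1  2  2  2  2  2
 J  0  0  0  1  2  2  2  3  3
 Q  0  0  0  1  2  2  2  3  3
 H  0  0  0  1  2  2  2  3  3
 A  0  1  1  1  2  3  3  3  3
 J  0  1  1  1  2  3  3  4  4
 J  0  1  1  1  2  3  3  4  5
dp[10][8] = 5. One LCS (by backtracking along matches): QHAJJ.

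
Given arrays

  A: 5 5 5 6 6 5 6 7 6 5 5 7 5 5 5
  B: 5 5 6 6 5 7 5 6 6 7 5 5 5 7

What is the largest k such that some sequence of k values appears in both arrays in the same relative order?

Taking 5 [2,1], 5 [3,2], 6 [4,3], 6 [5,4], 5 [6,7], 6 [7,8], 6 [9,9], 7 [12,10], 5 [13,11], 5 [14,12], 5 [15,13] gives a common subsequence of length 11. dp[15][14] = 11 confirms this is the maximum.

11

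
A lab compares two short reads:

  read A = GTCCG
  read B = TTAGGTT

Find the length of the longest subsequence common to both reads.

2

Let dp[i][j] be the LCS length of the first i bases of read A and the first j bases of read B. dp[i][j] = dp[i-1][j-1]+1 when the i-th and j-th bases match, else max(dp[i-1][j], dp[i][j-1]).
    ·  T  T  A  G  G  T  T
 ·  0  0  0  0  0  0  0  0
 G  0  0  0  0  1  1  1  1
 T  0  1  1  1  1  1  2  2
 C  0  1  1  1  1  1  2  2
 C  0  1  1  1  1  1  2  2
 G  0  1  1  1  2  2  2  2
dp[5][7] = 2. One LCS (by backtracking along matches): GT.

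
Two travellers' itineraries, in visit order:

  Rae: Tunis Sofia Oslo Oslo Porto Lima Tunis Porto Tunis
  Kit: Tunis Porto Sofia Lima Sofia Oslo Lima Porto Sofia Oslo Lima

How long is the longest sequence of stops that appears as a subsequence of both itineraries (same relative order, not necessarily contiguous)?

Pick Tunis (Rae #1, Kit #1) → Sofia (Rae #2, Kit #5) → Oslo (Rae #3, Kit #6) → Oslo (Rae #4, Kit #10) → Lima (Rae #6, Kit #11); all 5 stops appear in both, in order. The LCS DP gives dp[9][11] = 5, so this is optimal.

5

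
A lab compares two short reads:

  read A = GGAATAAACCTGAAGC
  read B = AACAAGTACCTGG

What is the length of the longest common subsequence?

10

Match A [3,1], then A [4,2], then A [6,4], then A [7,5], then A [8,8], then C [9,9], then C [10,10], then T [11,11], then G [12,12], then G [15,13] — 10 bases in the same relative order in both. dp[16][13] = 10 confirms this is the maximum.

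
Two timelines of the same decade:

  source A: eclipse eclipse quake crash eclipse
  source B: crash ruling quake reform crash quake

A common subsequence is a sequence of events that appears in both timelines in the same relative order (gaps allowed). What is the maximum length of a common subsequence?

Match quake (source A #3, source B #3); then crash (source A #4, source B #5) — 2 events in the same relative order in both. Since dp[5][6] = 2, nothing longer is possible.

2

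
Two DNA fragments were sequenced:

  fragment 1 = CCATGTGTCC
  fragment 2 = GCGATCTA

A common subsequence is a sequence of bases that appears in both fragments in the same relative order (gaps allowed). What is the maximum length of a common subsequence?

4

Let dp[i][j] be the LCS length of the first i bases of fragment 1 and the first j bases of fragment 2. dp[i][j] = dp[i-1][j-1]+1 when the i-th and j-th bases match, else max(dp[i-1][j], dp[i][j-1]).
    ·  G  C  G  A  T  C  T  A
 ·  0  0  0  0  0  0  0  0  0
 C  0  0  1  1  1  1  1  1  1
 C  0  0  1  1  1  1  2  2  2
 A  0  0  1  1  2  2  2  2  3
 T  0  0  1  1  2  3  3  3  3
 G  0  1  1  2  2  3  3  3  3
 T  0  1  1  2  2  3  3  4  4
 G  0  1  1  2  2  3  3  4  4
 T  0  1  1  2  2  3  3  4  4
 C  0  1  2  2  2  3  4  4  4
 C  0  1  2  2  2  3  4  4  4
dp[10][8] = 4. One LCS (by backtracking along matches): CATT.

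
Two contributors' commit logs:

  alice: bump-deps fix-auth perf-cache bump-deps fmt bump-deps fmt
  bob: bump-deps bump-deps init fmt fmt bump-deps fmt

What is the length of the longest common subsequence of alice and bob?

5

Pick bump-deps (alice #1, bob #1) → bump-deps (alice #4, bob #2) → fmt (alice #5, bob #5) → bump-deps (alice #6, bob #6) → fmt (alice #7, bob #7); all 5 commits appear in both, in order. dp[7][7] = 5 confirms this is the maximum.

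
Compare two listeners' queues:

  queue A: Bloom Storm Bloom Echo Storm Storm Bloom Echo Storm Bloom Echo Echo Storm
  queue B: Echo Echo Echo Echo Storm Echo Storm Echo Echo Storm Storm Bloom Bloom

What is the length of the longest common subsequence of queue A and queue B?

7

Taking Echo (queue A #4, queue B #4), then Storm (queue A #6, queue B #5), then Echo (queue A #8, queue B #6), then Storm (queue A #9, queue B #7), then Echo (queue A #11, queue B #8), then Echo (queue A #12, queue B #9), then Storm (queue A #13, queue B #11) gives a common subsequence of length 7. Since dp[13][13] = 7, nothing longer is possible.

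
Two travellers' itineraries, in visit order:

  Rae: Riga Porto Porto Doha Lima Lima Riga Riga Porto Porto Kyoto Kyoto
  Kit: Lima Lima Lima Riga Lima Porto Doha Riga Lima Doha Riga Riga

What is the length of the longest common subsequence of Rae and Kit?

Match Riga [1,4], then Porto [3,6], then Doha [4,7], then Lima [5,9], then Riga [7,11], then Riga [8,12] — 6 stops in the same relative order in both. Since dp[12][12] = 6, nothing longer is possible.

6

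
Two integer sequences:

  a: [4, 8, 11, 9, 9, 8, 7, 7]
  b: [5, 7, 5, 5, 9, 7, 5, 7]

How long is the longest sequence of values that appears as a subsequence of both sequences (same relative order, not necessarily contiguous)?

Let dp[i][j] be the LCS length of the first i values of a and the first j values of b. dp[i][j] = dp[i-1][j-1]+1 when the i-th and j-th values match, else max(dp[i-1][j], dp[i][j-1]).
    ·  5  7  5  5  9  7  5  7
 ·  0  0  0  0  0  0  0  0  0
 4  0  0  0  0  0  0  0  0  0
 8  0  0  0  0  0  0  0  0  0
11  0  0  0  0  0  0  0  0  0
 9  0  0  0  0  0  1  1  1  1
 9  0  0  0  0  0  1  1  1  1
 8  0  0  0  0  0  1  1  1  1
 7  0  0  1  1  1  1  2  2  2
 7  0  0  1  1  1  1  2  2  3
dp[8][8] = 3. One LCS (by backtracking along matches): 9, 7, 7.

3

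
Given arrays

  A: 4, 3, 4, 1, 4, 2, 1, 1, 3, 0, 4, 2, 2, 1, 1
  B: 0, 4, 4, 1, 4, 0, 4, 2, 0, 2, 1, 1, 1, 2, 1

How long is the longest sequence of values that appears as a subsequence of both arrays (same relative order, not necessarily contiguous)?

One common subsequence of length 10: 4 (A #1, B #2) → 4 (A #3, B #3) → 1 (A #4, B #4) → 4 (A #5, B #5) → 0 (A #10, B #6) → 4 (A #11, B #7) → 2 (A #12, B #8) → 2 (A #13, B #10) → 1 (A #14, B #13) → 1 (A #15, B #15). The LCS DP gives dp[15][15] = 10, so this is optimal.

10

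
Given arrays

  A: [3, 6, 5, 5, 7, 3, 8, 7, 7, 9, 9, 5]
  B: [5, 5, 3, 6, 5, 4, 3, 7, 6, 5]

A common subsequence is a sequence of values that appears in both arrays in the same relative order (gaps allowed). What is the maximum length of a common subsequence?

6

Let dp[i][j] be the LCS length of the first i values of A and the first j values of B. dp[i][j] = dp[i-1][j-1]+1 when the i-th and j-th values match, else max(dp[i-1][j], dp[i][j-1]).
    ·  5  5  3  6  5  4  3  7  6  5
 ·  0  0  0  0  0  0  0  0  0  0  0
 3  0  0  0  1  1  1  1  1  1  1  1
 6  0  0  0  1  2  2  2  2  2  2  2
 5  0  1  1  1  2  3  3  3  3  3  3
 5  0  1  2  2  2  3  3  3  3  3  4
 7  0  1  2  2  2  3  3  3  4  4  4
 3  0  1  2  3  3  3  3  4  4  4  4
 8  0  1  2  3  3  3  3  4  4  4  4
 7  0  1  2  3  3  3  3  4  5  5  5
 7  0  1  2  3  3  3  3  4  5  5  5
 9  0  1  2  3  3  3  3  4  5  5  5
 9  0  1  2  3  3  3  3  4  5  5  5
 5  0  1  2  3  3  4  4  4  5  5  6
dp[12][10] = 6. One LCS (by backtracking along matches): 3, 6, 5, 3, 7, 5.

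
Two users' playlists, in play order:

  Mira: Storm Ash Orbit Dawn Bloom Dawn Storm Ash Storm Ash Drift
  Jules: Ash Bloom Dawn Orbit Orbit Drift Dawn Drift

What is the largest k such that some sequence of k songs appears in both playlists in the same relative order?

4

One common subsequence of length 4: Ash at Mira[2]=Jules[1] → Orbit at Mira[3]=Jules[5] → Dawn at Mira[6]=Jules[7] → Drift at Mira[11]=Jules[8]. Since dp[11][8] = 4, nothing longer is possible.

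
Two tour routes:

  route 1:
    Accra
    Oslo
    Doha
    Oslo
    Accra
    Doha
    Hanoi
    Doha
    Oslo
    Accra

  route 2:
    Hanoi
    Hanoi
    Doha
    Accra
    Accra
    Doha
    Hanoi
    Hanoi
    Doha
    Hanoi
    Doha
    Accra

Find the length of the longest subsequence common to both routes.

One common subsequence of length 6: Accra (route 1 #1, route 2 #5), then Doha (route 1 #3, route 2 #6), then Doha (route 1 #6, route 2 #9), then Hanoi (route 1 #7, route 2 #10), then Doha (route 1 #8, route 2 #11), then Accra (route 1 #10, route 2 #12), and the DP table's final entry dp[10][12] is also 6, so no common subsequence is longer.

6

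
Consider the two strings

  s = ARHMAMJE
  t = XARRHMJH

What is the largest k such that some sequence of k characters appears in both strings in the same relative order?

Taking A (s #1, t #2), then R (s #2, t #4), then H (s #3, t #5), then M (s #6, t #6), then J (s #7, t #7) gives a common subsequence of length 5. dp[8][8] = 5 confirms this is the maximum.

5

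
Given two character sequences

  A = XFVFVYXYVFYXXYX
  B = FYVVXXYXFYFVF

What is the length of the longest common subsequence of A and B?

8

Match F [2,1] → V [3,3] → V [5,4] → Y [6,7] → X [7,8] → Y [8,10] → V [9,12] → F [10,13] — 8 characters in the same relative order in both. The LCS DP gives dp[15][13] = 8, so this is optimal.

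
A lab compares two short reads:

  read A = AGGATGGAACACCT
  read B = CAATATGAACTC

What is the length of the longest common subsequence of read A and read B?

8

Match A at read A[1]=read B[3]; then A at read A[4]=read B[5]; then T at read A[5]=read B[6]; then G at read A[7]=read B[7]; then A at read A[8]=read B[8]; then A at read A[9]=read B[9]; then C at read A[10]=read B[10]; then C at read A[13]=read B[12] — 8 bases in the same relative order in both. The LCS DP gives dp[14][12] = 8, so this is optimal.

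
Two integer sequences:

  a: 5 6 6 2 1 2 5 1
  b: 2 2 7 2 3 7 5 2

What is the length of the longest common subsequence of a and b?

3

Let dp[i][j] be the LCS length of the first i values of a and the first j values of b. dp[i][j] = dp[i-1][j-1]+1 when the i-th and j-th values match, else max(dp[i-1][j], dp[i][j-1]).
    ·  2  2  7  2  3  7  5  2
 ·  0  0  0  0  0  0  0  0  0
 5  0  0  0  0  0  0  0  1  1
 6  0  0  0  0  0  0  0  1  1
 6  0  0  0  0  0  0  0  1  1
 2  0  1  1  1  1  1  1  1  2
 1  0  1  1  1  1  1  1  1  2
 2  0  1  2  2  2  2  2  2  2
 5  0  1  2  2  2  2  2  3  3
 1  0  1  2  2  2  2  2  3  3
dp[8][8] = 3. One LCS (by backtracking along matches): 2, 2, 5.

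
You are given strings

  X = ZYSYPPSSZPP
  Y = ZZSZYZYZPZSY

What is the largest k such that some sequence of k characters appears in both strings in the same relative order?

Let dp[i][j] be the LCS length of the first i characters of X and the first j characters of Y. dp[i][j] = dp[i-1][j-1]+1 when the i-th and j-th characters match, else max(dp[i-1][j], dp[i][j-1]).
    ·  Z  Z  S  Z  Y  Z  Y  Z  P  Z  S  Y
 ·  0  0  0  0  0  0  0  0  0  0  0  0  0
 Z  0  1  1  1  1  1  1  1  1  1  1  1  1
 Y  0  1  1  1  1  2  2  2  2  2  2  2  2
 S  0  1  1  2  2  2  2  2  2  2  2  3  3
 Y  0  1  1  2  2  3  3  3  3  3  3  3  4
 P  0  1  1  2  2  3  3  3  3  4  4  4  4
 P  0  1  1  2  2  3  3  3  3  4  4  4  4
 S  0  1  1  2  2  3  3  3  3  4  4  5  5
 S  0  1  1  2  2  3  3  3  3  4  4  5  5
 Z  0  1  2  2  3  3  4  4  4  4  5  5  5
 P  0  1  2  2  3  3  4  4  4  5  5  5  5
 P  0  1  2  2  3  3  4  4  4  5  5  5  5
dp[11][12] = 5. One LCS (by backtracking along matches): ZYYPS.

5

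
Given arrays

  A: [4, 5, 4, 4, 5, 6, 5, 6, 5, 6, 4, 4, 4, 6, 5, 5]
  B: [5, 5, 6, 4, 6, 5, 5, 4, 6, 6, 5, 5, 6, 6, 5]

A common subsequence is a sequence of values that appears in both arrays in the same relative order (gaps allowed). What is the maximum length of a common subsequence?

9

One common subsequence of length 9: 4 at A[1]=B[4] → 5 at A[2]=B[7] → 4 at A[3]=B[8] → 6 at A[6]=B[10] → 5 at A[7]=B[11] → 5 at A[9]=B[12] → 6 at A[10]=B[13] → 6 at A[14]=B[14] → 5 at A[16]=B[15], and the DP table's final entry dp[16][15] is also 9, so no common subsequence is longer.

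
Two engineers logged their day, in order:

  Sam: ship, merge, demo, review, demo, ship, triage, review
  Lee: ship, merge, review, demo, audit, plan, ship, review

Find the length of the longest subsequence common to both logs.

Taking ship (Sam #1, Lee #1), then merge (Sam #2, Lee #2), then review (Sam #4, Lee #3), then demo (Sam #5, Lee #4), then ship (Sam #6, Lee #7), then review (Sam #8, Lee #8) gives a common subsequence of length 6. Since dp[8][8] = 6, nothing longer is possible.

6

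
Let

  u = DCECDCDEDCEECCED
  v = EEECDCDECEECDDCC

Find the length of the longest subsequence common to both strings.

11

Taking E at u[3]=v[3] → C at u[4]=v[4] → D at u[5]=v[5] → C at u[6]=v[6] → D at u[7]=v[7] → E at u[8]=v[8] → C at u[10]=v[9] → E at u[11]=v[10] → E at u[12]=v[11] → C at u[13]=v[15] → C at u[14]=v[16] gives a common subsequence of length 11. dp[16][16] = 11 confirms this is the maximum.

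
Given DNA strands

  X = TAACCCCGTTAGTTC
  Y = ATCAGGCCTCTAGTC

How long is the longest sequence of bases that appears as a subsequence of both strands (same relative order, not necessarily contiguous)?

Taking T [1,2]; then A [2,4]; then C [4,7]; then C [5,8]; then C [7,10]; then T [10,11]; then A [11,12]; then G [12,13]; then T [14,14]; then C [15,15] gives a common subsequence of length 10. The LCS DP gives dp[15][15] = 10, so this is optimal.

10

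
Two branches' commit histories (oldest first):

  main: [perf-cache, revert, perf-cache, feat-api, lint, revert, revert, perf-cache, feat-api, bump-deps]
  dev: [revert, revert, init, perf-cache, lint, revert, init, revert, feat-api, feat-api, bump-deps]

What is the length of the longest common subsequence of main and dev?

Taking revert [2,2]; then perf-cache [3,4]; then lint [5,5]; then revert [6,6]; then revert [7,8]; then feat-api [9,10]; then bump-deps [10,11] gives a common subsequence of length 7. dp[10][11] = 7 confirms this is the maximum.

7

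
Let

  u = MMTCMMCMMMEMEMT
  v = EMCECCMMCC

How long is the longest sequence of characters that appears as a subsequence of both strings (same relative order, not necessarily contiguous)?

One common subsequence of length 5: M at u[1]=v[2] → C at u[4]=v[6] → M at u[5]=v[7] → M at u[6]=v[8] → C at u[7]=v[10]. dp[15][10] = 5 confirms this is the maximum.

5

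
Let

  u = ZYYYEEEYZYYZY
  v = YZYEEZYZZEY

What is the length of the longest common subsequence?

8

Taking Z (u #1, v #2), then Y (u #4, v #3), then E (u #5, v #4), then E (u #6, v #5), then Y (u #8, v #7), then Z (u #9, v #8), then Z (u #12, v #9), then Y (u #13, v #11) gives a common subsequence of length 8. dp[13][11] = 8 confirms this is the maximum.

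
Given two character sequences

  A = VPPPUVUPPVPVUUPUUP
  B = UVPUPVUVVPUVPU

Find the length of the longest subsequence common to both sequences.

Match V [1,2], then P [2,3], then P [3,5], then U [5,7], then V [6,8], then V [10,9], then P [11,10], then V [12,12], then P [15,13], then U [17,14] — 10 characters in the same relative order in both. The LCS DP gives dp[18][14] = 10, so this is optimal.

10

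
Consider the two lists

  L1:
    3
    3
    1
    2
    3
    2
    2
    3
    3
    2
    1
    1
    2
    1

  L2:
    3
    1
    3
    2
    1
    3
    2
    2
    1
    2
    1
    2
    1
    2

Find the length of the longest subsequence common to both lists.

10

Pick 3 (L1 #1, L2 #1) → 3 (L1 #2, L2 #3) → 1 (L1 #3, L2 #5) → 3 (L1 #5, L2 #6) → 2 (L1 #6, L2 #7) → 2 (L1 #7, L2 #8) → 2 (L1 #10, L2 #10) → 1 (L1 #11, L2 #11) → 1 (L1 #12, L2 #13) → 2 (L1 #13, L2 #14); all 10 values appear in both, in order. dp[14][14] = 10 confirms this is the maximum.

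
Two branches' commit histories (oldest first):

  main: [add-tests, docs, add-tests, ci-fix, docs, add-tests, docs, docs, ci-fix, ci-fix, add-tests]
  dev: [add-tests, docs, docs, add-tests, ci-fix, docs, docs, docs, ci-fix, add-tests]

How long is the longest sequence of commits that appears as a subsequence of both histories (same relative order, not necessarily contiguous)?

Match add-tests (main #1, dev #1) → docs (main #2, dev #3) → add-tests (main #3, dev #4) → ci-fix (main #4, dev #5) → docs (main #5, dev #6) → docs (main #7, dev #7) → docs (main #8, dev #8) → ci-fix (main #10, dev #9) → add-tests (main #11, dev #10) — 9 commits in the same relative order in both. The LCS DP gives dp[11][10] = 9, so this is optimal.

9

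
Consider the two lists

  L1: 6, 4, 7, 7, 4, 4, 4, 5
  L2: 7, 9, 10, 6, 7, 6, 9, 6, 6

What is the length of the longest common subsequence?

Let dp[i][j] be the LCS length of the first i values of L1 and the first j values of L2. dp[i][j] = dp[i-1][j-1]+1 when the i-th and j-th values match, else max(dp[i-1][j], dp[i][j-1]).
    ·  7  9 10  6  7  6  9  6  6
 ·  0  0  0  0  0  0  0  0  0  0
 6  0  0  0  0  1  1  1  1  1  1
 4  0  0  0  0  1  1  1  1  1  1
 7  0  1  1  1  1  2  2  2  2  2
 7  0  1  1  1  1  2  2  2  2  2
 4  0  1  1  1  1  2  2  2  2  2
 4  0  1  1  1  1  2  2  2  2  2
 4  0  1  1  1  1  2  2  2  2  2
 5  0  1  1  1  1  2  2  2  2  2
dp[8][9] = 2. One LCS (by backtracking along matches): 6, 7.

2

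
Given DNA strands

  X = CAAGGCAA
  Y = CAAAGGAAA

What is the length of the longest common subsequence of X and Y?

7

One common subsequence of length 7: C [1,1], A [2,3], A [3,4], G [4,5], G [5,6], A [7,8], A [8,9]. Since dp[8][9] = 7, nothing longer is possible.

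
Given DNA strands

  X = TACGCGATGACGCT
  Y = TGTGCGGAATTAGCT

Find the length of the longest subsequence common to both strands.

10

One common subsequence of length 10: T (X #1, Y #3), C (X #3, Y #5), G (X #4, Y #6), G (X #6, Y #7), A (X #7, Y #9), T (X #8, Y #11), A (X #10, Y #12), G (X #12, Y #13), C (X #13, Y #14), T (X #14, Y #15), and the DP table's final entry dp[14][15] is also 10, so no common subsequence is longer.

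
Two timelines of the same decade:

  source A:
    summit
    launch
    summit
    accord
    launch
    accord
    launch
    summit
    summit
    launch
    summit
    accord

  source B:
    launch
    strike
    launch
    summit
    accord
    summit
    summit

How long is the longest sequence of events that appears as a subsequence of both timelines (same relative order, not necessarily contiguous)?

Pick launch at source A[2]=source B[3]; then summit at source A[3]=source B[4]; then accord at source A[6]=source B[5]; then summit at source A[9]=source B[6]; then summit at source A[11]=source B[7]; all 5 events appear in both, in order, and the DP table's final entry dp[12][7] is also 5, so no common subsequence is longer.

5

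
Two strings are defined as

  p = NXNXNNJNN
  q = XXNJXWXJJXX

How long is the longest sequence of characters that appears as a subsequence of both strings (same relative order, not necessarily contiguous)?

Let dp[i][j] be the LCS length of the first i characters of p and the first j characters of q. dp[i][j] = dp[i-1][j-1]+1 when the i-th and j-th characters match, else max(dp[i-1][j], dp[i][j-1]).
    ·  X  X  N  J  X  W  X  J  J  X  X
 ·  0  0  0  0  0  0  0  0  0  0  0  0
 N  0  0  0  1  1  1  1  1  1  1  1  1
 X  0  1  1  1  1  2  2  2  2  2  2  2
 N  0  1  1  2  2  2  2  2  2  2  2  2
 X  0  1  2  2  2  3  3  3  3  3  3  3
 N  0  1  2  3  3  3  3  3  3  3  3  3
 N  0  1  2  3  3  3  3  3  3  3  3  3
 J  0  1  2  3  4  4  4  4  4  4  4  4
 N  0  1  2  3  4  4  4  4  4  4  4  4
 N  0  1  2  3  4  4  4  4  4  4  4  4
dp[9][11] = 4. One LCS (by backtracking along matches): NXXJ.

4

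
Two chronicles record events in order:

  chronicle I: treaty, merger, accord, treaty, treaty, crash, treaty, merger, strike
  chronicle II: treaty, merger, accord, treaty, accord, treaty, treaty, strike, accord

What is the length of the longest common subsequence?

7

Pick treaty (chronicle I #1, chronicle II #1), merger (chronicle I #2, chronicle II #2), accord (chronicle I #3, chronicle II #3), treaty (chronicle I #4, chronicle II #4), treaty (chronicle I #5, chronicle II #6), treaty (chronicle I #7, chronicle II #7), strike (chronicle I #9, chronicle II #8); all 7 events appear in both, in order. The LCS DP gives dp[9][9] = 7, so this is optimal.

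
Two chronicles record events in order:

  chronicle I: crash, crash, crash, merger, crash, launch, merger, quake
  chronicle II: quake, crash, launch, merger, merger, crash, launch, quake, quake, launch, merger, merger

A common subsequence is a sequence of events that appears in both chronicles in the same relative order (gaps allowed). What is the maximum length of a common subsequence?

Taking crash [1,2]; then merger [4,5]; then crash [5,6]; then launch [6,10]; then merger [7,12] gives a common subsequence of length 5. The LCS DP gives dp[8][12] = 5, so this is optimal.

5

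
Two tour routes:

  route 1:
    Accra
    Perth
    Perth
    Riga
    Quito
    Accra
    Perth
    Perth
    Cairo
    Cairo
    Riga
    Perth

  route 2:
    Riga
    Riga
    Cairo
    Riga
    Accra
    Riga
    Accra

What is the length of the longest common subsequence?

3

Pick Accra (route 1 #1, route 2 #5), then Riga (route 1 #4, route 2 #6), then Accra (route 1 #6, route 2 #7); all 3 stops appear in both, in order. The LCS DP gives dp[12][7] = 3, so this is optimal.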